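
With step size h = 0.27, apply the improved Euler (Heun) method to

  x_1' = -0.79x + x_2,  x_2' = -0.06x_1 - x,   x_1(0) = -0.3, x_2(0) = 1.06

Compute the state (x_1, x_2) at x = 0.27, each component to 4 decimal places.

Heun on (x_1,x_2): k1 = f(x_n, state_n); k2 = f(x_n + h, state_n + h·k1); state_{n+1} = state_n + (h/2)·(k1 + k2).
0.000000: (-0.300000, 1.060000)
  k1 = (1.060000, 0.018000)
  predictor → (-0.013800, 1.064860)
  k2 = (0.851560, -0.269172)
  → (-0.041939, 1.026092)
(x_1(0.27), x_2(0.27)) ≈ (-0.0419, 1.0261)

-0.0419, 1.0261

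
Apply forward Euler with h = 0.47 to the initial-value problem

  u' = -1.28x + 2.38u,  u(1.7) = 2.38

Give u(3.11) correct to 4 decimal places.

Euler: u_{n+1} = u_n + h·f(x_n, u_n).
x=1.700000, u=2.380000: f=3.488400 → u ← 2.380000 + 0.47·3.488400 = 4.019548
x=2.170000, u=4.019548: f=6.788924 → u ← 4.019548 + 0.47·6.788924 = 7.210342
x=2.640000, u=7.210342: f=13.781415 → u ← 7.210342 + 0.47·13.781415 = 13.687607
u(3.11) ≈ 13.6876

13.6876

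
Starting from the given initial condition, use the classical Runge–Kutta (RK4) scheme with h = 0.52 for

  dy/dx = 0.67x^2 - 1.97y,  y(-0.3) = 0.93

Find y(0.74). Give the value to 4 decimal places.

RK4: k1 = f(x_n, y_n); k2 = f(x_n + h/2, y_n + (h/2)·k1); k3 = f(x_n + h/2, y_n + (h/2)·k2); k4 = f(x_n + h, y_n + h·k3); y_{n+1} = y_n + (h/6)·(k1 + 2k2 + 2k3 + k4).
x=-0.300000, y=0.930000:
  k1 = f(-0.300000, 0.930000) = -1.771800
  k2 = f(-0.040000, 0.469332) = -0.923512
  k3 = f(-0.040000, 0.689887) = -1.358005
  k4 = f(0.220000, 0.223837) = -0.408532
  y ← 0.930000 + (0.52/6)·(k1 + 2k2 + 2k3 + k4) = 0.345575
x=0.220000, y=0.345575:
  k1 = f(0.220000, 0.345575) = -0.648355
  k2 = f(0.480000, 0.177003) = -0.194327
  k3 = f(0.480000, 0.295050) = -0.426880
  k4 = f(0.740000, 0.123597) = 0.123405
  y ← 0.345575 + (0.52/6)·(k1 + 2k2 + 2k3 + k4) = 0.192403
y(0.74) ≈ 0.1924

0.1924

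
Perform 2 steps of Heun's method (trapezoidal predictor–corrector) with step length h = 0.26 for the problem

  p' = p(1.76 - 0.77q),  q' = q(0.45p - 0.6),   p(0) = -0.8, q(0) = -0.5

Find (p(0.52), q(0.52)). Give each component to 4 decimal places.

Heun on (p,q): k1 = f(x_n, state_n); k2 = f(x_n + h, state_n + h·k1); state_{n+1} = state_n + (h/2)·(k1 + k2).
0.000000: (-0.800000, -0.500000)
  k1 = (-1.716000, 0.480000)
  predictor → (-1.246160, -0.375200)
  k2 = (-2.553262, 0.435522)
  → (-1.355004, -0.380982)
0.260000: (-1.355004, -0.380982)
  k1 = (-2.782306, 0.460894)
  predictor → (-2.078404, -0.261150)
  k2 = (-4.075927, 0.400938)
  → (-2.246574, -0.268944)
(p(0.52), q(0.52)) ≈ (-2.2466, -0.2689)

-2.2466, -0.2689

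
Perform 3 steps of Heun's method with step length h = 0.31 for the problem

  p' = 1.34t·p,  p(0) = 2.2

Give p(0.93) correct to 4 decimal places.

Heun: k1 = f(t_n, p_n); k2 = f(t_n + h, p_n + h·k1); p_{n+1} = p_n + (h/2)·(k1 + k2).
t=0.000000, p=2.200000:
  k1 = f(0.000000, 2.200000) = 0.000000
  k2 = f(0.310000, 2.200000) = 0.913880
  p ← 2.200000 + (0.31/2)·(0.000000 + 0.913880) = 2.341651
t=0.310000, p=2.341651:
  k1 = f(0.310000, 2.341651) = 0.972722
  k2 = f(0.620000, 2.643195) = 2.195967
  p ← 2.341651 + (0.31/2)·(0.972722 + 2.195967) = 2.832798
t=0.620000, p=2.832798:
  k1 = f(0.620000, 2.832798) = 2.353489
  k2 = f(0.930000, 3.562380) = 4.439437
  p ← 2.832798 + (0.31/2)·(2.353489 + 4.439437) = 3.885702
p(0.93) ≈ 3.8857

3.8857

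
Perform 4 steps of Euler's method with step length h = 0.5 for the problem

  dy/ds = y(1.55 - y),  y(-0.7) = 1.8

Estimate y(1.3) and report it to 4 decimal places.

1.5503

Euler: y_{n+1} = y_n + h·f(s_n, y_n).
s=-0.700000, y=1.800000: f=-0.450000 → y ← 1.800000 + 0.5·(-0.450000) = 1.575000
s=-0.200000, y=1.575000: f=-0.039375 → y ← 1.575000 + 0.5·(-0.039375) = 1.555313
s=0.300000, y=1.555313: f=-0.008263 → y ← 1.555313 + 0.5·(-0.008263) = 1.551181
s=0.800000, y=1.551181: f=-0.001832 → y ← 1.551181 + 0.5·(-0.001832) = 1.550265
y(1.3) ≈ 1.5503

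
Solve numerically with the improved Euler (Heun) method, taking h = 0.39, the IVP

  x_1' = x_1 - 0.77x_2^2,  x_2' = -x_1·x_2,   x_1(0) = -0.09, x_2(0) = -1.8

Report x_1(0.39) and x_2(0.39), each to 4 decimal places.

-1.3294, -2.2305

Heun on (x_1,x_2): k1 = f(t_n, state_n); k2 = f(t_n + h, state_n + h·k1); state_{n+1} = state_n + (h/2)·(k1 + k2).
0.000000: (-0.090000, -1.800000)
  k1 = (-2.584800, -0.162000)
  predictor → (-1.098072, -1.863180)
  k2 = (-3.771081, -2.045906)
  → (-1.329397, -2.230542)
(x_1(0.39), x_2(0.39)) ≈ (-1.3294, -2.2305)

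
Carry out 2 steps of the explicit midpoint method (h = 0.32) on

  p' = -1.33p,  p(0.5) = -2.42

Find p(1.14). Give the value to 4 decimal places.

Midpoint: k1 = f(s_n, p_n); k2 = f(s_n + h/2, p_n + (h/2)·k1); p_{n+1} = p_n + h·k2.
s=0.500000, p=-2.420000:
  k1 = f(0.500000, -2.420000) = 3.218600
  k2 = f(0.660000, -1.905024) = 2.533682
  p ← -2.420000 + 0.32·2.533682 = -1.609222
s=0.820000, p=-1.609222:
  k1 = f(0.820000, -1.609222) = 2.140265
  k2 = f(0.980000, -1.266779) = 1.684817
  p ← -1.609222 + 0.32·1.684817 = -1.070080
p(1.14) ≈ -1.0701

-1.0701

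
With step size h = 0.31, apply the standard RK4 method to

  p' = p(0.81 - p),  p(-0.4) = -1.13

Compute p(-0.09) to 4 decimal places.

RK4: k1 = f(t_n, p_n); k2 = f(t_n + h/2, p_n + (h/2)·k1); k3 = f(t_n + h/2, p_n + (h/2)·k2); k4 = f(t_n + h, p_n + h·k3); p_{n+1} = p_n + (h/6)·(k1 + 2k2 + 2k3 + k4).
t=-0.400000, p=-1.130000:
  k1 = f(-0.400000, -1.130000) = -2.192200
  k2 = f(-0.245000, -1.469791) = -3.350816
  k3 = f(-0.245000, -1.649377) = -4.056438
  k4 = f(-0.090000, -2.387496) = -7.634008
  p ← -1.130000 + (0.31/6)·(k1 + 2k2 + 2k3 + k4) = -2.403104
p(-0.09) ≈ -2.4031

-2.4031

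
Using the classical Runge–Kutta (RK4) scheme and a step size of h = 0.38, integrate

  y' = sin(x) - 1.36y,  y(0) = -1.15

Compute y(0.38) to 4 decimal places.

-0.6256

RK4: k1 = f(x_n, y_n); k2 = f(x_n + h/2, y_n + (h/2)·k1); k3 = f(x_n + h/2, y_n + (h/2)·k2); k4 = f(x_n + h, y_n + h·k3); y_{n+1} = y_n + (h/6)·(k1 + 2k2 + 2k3 + k4).
x=0.000000, y=-1.150000:
  k1 = f(0.000000, -1.150000) = 1.564000
  k2 = f(0.190000, -0.852840) = 1.348721
  k3 = f(0.190000, -0.893743) = 1.404349
  k4 = f(0.380000, -0.616347) = 1.209153
  y ← -1.150000 + (0.38/6)·(k1 + 2k2 + 2k3 + k4) = -0.625645
y(0.38) ≈ -0.6256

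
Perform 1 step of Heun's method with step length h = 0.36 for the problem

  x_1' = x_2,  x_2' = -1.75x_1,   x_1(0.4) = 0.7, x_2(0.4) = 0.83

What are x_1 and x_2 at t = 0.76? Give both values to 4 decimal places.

Heun on (x_1,x_2): k1 = f(t_n, state_n); k2 = f(t_n + h, state_n + h·k1); state_{n+1} = state_n + (h/2)·(k1 + k2).
0.400000: (0.700000, 0.830000)
  k1 = (0.830000, -1.225000)
  predictor → (0.998800, 0.389000)
  k2 = (0.389000, -1.747900)
  → (0.919420, 0.294878)
(x_1(0.76), x_2(0.76)) ≈ (0.9194, 0.2949)

0.9194, 0.2949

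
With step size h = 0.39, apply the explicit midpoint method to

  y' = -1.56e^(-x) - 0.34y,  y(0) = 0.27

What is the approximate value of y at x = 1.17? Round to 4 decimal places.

-0.6558

Midpoint: k1 = f(x_n, y_n); k2 = f(x_n + h/2, y_n + (h/2)·k1); y_{n+1} = y_n + h·k2.
x=0.000000, y=0.270000:
  k1 = f(0.000000, 0.270000) = -1.651800
  k2 = f(0.195000, -0.052101) = -1.265908
  y ← 0.270000 + 0.39·(-1.265908) = -0.223704
x=0.390000, y=-0.223704:
  k1 = f(0.390000, -0.223704) = -0.980149
  k2 = f(0.585000, -0.414833) = -0.728042
  y ← -0.223704 + 0.39·(-0.728042) = -0.507640
x=0.780000, y=-0.507640:
  k1 = f(0.780000, -0.507640) = -0.542516
  k2 = f(0.975000, -0.613431) = -0.379854
  y ← -0.507640 + 0.39·(-0.379854) = -0.655783
y(1.17) ≈ -0.6558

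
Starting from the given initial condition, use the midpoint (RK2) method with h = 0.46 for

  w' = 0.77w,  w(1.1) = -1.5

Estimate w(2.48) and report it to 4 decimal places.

-4.2671

Midpoint: k1 = f(t_n, w_n); k2 = f(t_n + h/2, w_n + (h/2)·k1); w_{n+1} = w_n + h·k2.
t=1.100000, w=-1.500000:
  k1 = f(1.100000, -1.500000) = -1.155000
  k2 = f(1.330000, -1.765650) = -1.359550
  w ← -1.500000 + 0.46·(-1.359550) = -2.125393
t=1.560000, w=-2.125393:
  k1 = f(1.560000, -2.125393) = -1.636553
  k2 = f(1.790000, -2.501800) = -1.926386
  w ← -2.125393 + 0.46·(-1.926386) = -3.011531
t=2.020000, w=-3.011531:
  k1 = f(2.020000, -3.011531) = -2.318879
  k2 = f(2.250000, -3.544873) = -2.729552
  w ← -3.011531 + 0.46·(-2.729552) = -4.267125
w(2.48) ≈ -4.2671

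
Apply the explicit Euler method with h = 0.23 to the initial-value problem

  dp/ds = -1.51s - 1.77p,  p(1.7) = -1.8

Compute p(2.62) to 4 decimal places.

Euler: p_{n+1} = p_n + h·f(s_n, p_n).
s=1.700000, p=-1.800000: f=0.619000 → p ← -1.800000 + 0.23·0.619000 = -1.657630
s=1.930000, p=-1.657630: f=0.019705 → p ← -1.657630 + 0.23·0.019705 = -1.653098
s=2.160000, p=-1.653098: f=-0.335617 → p ← -1.653098 + 0.23·(-0.335617) = -1.730290
s=2.390000, p=-1.730290: f=-0.546287 → p ← -1.730290 + 0.23·(-0.546287) = -1.855936
p(2.62) ≈ -1.8559

-1.8559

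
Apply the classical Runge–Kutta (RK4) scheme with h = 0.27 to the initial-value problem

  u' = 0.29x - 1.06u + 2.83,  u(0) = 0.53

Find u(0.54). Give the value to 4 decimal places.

RK4: k1 = f(x_n, u_n); k2 = f(x_n + h/2, u_n + (h/2)·k1); k3 = f(x_n + h/2, u_n + (h/2)·k2); k4 = f(x_n + h, u_n + h·k3); u_{n+1} = u_n + (h/6)·(k1 + 2k2 + 2k3 + k4).
x=0.000000, u=0.530000:
  k1 = f(0.000000, 0.530000) = 2.268200
  k2 = f(0.135000, 0.836207) = 1.982771
  k3 = f(0.135000, 0.797674) = 2.023616
  k4 = f(0.270000, 1.076376) = 1.767341
  u ← 0.530000 + (0.27/6)·(k1 + 2k2 + 2k3 + k4) = 1.072174
x=0.270000, u=1.072174:
  k1 = f(0.270000, 1.072174) = 1.771795
  k2 = f(0.405000, 1.311366) = 1.557402
  k3 = f(0.405000, 1.282423) = 1.588081
  k4 = f(0.540000, 1.500956) = 1.395587
  u ← 1.072174 + (0.27/6)·(k1 + 2k2 + 2k3 + k4) = 1.497800
u(0.54) ≈ 1.4978

1.4978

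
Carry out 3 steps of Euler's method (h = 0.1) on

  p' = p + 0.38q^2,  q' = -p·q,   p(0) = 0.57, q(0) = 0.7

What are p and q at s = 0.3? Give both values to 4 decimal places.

Euler on (p,q): p_{n+1} = p_n + h·p', q_{n+1} = q_n + h·q'.
0.000000: (0.570000, 0.700000); f=(0.756200, -0.399000) → (0.645620, 0.660100)
0.100000: (0.645620, 0.660100); f=(0.811198, -0.426174) → (0.726740, 0.617483)
0.200000: (0.726740, 0.617483); f=(0.871628, -0.448749) → (0.813903, 0.572608)
(p(0.3), q(0.3)) ≈ (0.8139, 0.5726)

0.8139, 0.5726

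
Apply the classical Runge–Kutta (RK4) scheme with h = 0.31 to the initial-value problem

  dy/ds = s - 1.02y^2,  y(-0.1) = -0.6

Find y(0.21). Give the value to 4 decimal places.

-0.7234

RK4: k1 = f(s_n, y_n); k2 = f(s_n + h/2, y_n + (h/2)·k1); k3 = f(s_n + h/2, y_n + (h/2)·k2); k4 = f(s_n + h, y_n + h·k3); y_{n+1} = y_n + (h/6)·(k1 + 2k2 + 2k3 + k4).
s=-0.100000, y=-0.600000:
  k1 = f(-0.100000, -0.600000) = -0.467200
  k2 = f(0.055000, -0.672416) = -0.406186
  k3 = f(0.055000, -0.662959) = -0.393305
  k4 = f(0.210000, -0.721924) = -0.321598
  y ← -0.600000 + (0.31/6)·(k1 + 2k2 + 2k3 + k4) = -0.723369
y(0.21) ≈ -0.7234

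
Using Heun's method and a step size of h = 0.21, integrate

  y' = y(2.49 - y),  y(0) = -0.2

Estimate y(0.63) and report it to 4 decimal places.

-1.2243

Heun: k1 = f(x_n, y_n); k2 = f(x_n + h, y_n + h·k1); y_{n+1} = y_n + (h/2)·(k1 + k2).
x=0.000000, y=-0.200000:
  k1 = f(0.000000, -0.200000) = -0.538000
  k2 = f(0.210000, -0.312980) = -0.877277
  y ← -0.200000 + (0.21/2)·(-0.538000 + (-0.877277)) = -0.348604
x=0.210000, y=-0.348604:
  k1 = f(0.210000, -0.348604) = -0.989549
  k2 = f(0.420000, -0.556409) = -1.695051
  y ← -0.348604 + (0.21/2)·(-0.989549 + (-1.695051)) = -0.630487
x=0.420000, y=-0.630487:
  k1 = f(0.420000, -0.630487) = -1.967426
  k2 = f(0.630000, -1.043647) = -3.687878
  y ← -0.630487 + (0.21/2)·(-1.967426 + (-3.687878)) = -1.224294
y(0.63) ≈ -1.2243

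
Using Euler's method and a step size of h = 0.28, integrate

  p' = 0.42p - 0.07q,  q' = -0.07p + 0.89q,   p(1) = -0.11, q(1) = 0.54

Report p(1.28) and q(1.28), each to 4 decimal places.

-0.1335, 0.6767

Euler on (p,q): p_{n+1} = p_n + h·p', q_{n+1} = q_n + h·q'.
1.000000: (-0.110000, 0.540000); f=(-0.084000, 0.488300) → (-0.133520, 0.676724)
(p(1.28), q(1.28)) ≈ (-0.1335, 0.6767)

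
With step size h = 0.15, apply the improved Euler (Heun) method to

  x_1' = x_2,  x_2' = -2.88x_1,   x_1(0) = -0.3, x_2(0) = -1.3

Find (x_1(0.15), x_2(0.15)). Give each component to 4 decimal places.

-0.4853, -1.1283

Heun on (x_1,x_2): k1 = f(t_n, state_n); k2 = f(t_n + h, state_n + h·k1); state_{n+1} = state_n + (h/2)·(k1 + k2).
0.000000: (-0.300000, -1.300000)
  k1 = (-1.300000, 0.864000)
  predictor → (-0.495000, -1.170400)
  k2 = (-1.170400, 1.425600)
  → (-0.485280, -1.128280)
(x_1(0.15), x_2(0.15)) ≈ (-0.4853, -1.1283)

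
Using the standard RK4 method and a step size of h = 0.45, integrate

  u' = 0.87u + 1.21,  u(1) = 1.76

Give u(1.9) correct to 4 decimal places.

5.5025

RK4: k1 = f(x_n, u_n); k2 = f(x_n + h/2, u_n + (h/2)·k1); k3 = f(x_n + h/2, u_n + (h/2)·k2); k4 = f(x_n + h, u_n + h·k3); u_{n+1} = u_n + (h/6)·(k1 + 2k2 + 2k3 + k4).
x=1.000000, u=1.760000:
  k1 = f(1.000000, 1.760000) = 2.741200
  k2 = f(1.225000, 2.376770) = 3.277790
  k3 = f(1.225000, 2.497503) = 3.382827
  k4 = f(1.450000, 3.282272) = 4.065577
  u ← 1.760000 + (0.45/6)·(k1 + 2k2 + 2k3 + k4) = 3.269601
x=1.450000, u=3.269601:
  k1 = f(1.450000, 3.269601) = 4.054553
  k2 = f(1.675000, 4.181875) = 4.848231
  k3 = f(1.675000, 4.360453) = 5.003594
  k4 = f(1.900000, 5.521218) = 6.013460
  u ← 3.269601 + (0.45/6)·(k1 + 2k2 + 2k3 + k4) = 5.502476
u(1.9) ≈ 5.5025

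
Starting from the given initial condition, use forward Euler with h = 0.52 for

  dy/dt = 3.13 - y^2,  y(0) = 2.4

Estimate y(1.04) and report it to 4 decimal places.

Euler: y_{n+1} = y_n + h·f(t_n, y_n).
t=0.000000, y=2.400000: f=-2.630000 → y ← 2.400000 + 0.52·(-2.630000) = 1.032400
t=0.520000, y=1.032400: f=2.064150 → y ← 1.032400 + 0.52·2.064150 = 2.105758
y(1.04) ≈ 2.1058

2.1058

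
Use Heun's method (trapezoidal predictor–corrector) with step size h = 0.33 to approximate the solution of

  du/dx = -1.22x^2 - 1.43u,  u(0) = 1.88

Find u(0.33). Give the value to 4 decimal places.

1.1802

Heun: k1 = f(x_n, u_n); k2 = f(x_n + h, u_n + h·k1); u_{n+1} = u_n + (h/2)·(k1 + k2).
x=0.000000, u=1.880000:
  k1 = f(0.000000, 1.880000) = -2.688400
  k2 = f(0.330000, 0.992828) = -1.552602
  u ← 1.880000 + (0.33/2)·(-2.688400 + (-1.552602)) = 1.180235
u(0.33) ≈ 1.1802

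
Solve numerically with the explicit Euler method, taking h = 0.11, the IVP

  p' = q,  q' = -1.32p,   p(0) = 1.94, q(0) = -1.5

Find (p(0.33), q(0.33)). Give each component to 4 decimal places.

1.3547, -2.2687

Euler on (p,q): p_{n+1} = p_n + h·p', q_{n+1} = q_n + h·q'.
0.000000: (1.940000, -1.500000); f=(-1.500000, -2.560800) → (1.775000, -1.781688)
0.110000: (1.775000, -1.781688); f=(-1.781688, -2.343000) → (1.579014, -2.039418)
0.220000: (1.579014, -2.039418); f=(-2.039418, -2.084299) → (1.354678, -2.268691)
(p(0.33), q(0.33)) ≈ (1.3547, -2.2687)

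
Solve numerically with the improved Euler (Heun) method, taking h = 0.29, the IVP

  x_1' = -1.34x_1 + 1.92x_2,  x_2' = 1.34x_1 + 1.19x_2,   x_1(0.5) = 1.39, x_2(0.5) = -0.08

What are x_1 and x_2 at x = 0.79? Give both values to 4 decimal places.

1.0616, 0.4074

Heun on (x_1,x_2): k1 = f(x_n, state_n); k2 = f(x_n + h, state_n + h·k1); state_{n+1} = state_n + (h/2)·(k1 + k2).
0.500000: (1.390000, -0.080000)
  k1 = (-2.016200, 1.767400)
  predictor → (0.805302, 0.432546)
  k2 = (-0.248616, 1.593834)
  → (1.061602, 0.407379)
(x_1(0.79), x_2(0.79)) ≈ (1.0616, 0.4074)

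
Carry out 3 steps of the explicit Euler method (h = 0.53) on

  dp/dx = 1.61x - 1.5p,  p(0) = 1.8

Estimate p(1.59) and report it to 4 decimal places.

1.0127

Euler: p_{n+1} = p_n + h·f(x_n, p_n).
x=0.000000, p=1.800000: f=-2.700000 → p ← 1.800000 + 0.53·(-2.700000) = 0.369000
x=0.530000, p=0.369000: f=0.299800 → p ← 0.369000 + 0.53·0.299800 = 0.527894
x=1.060000, p=0.527894: f=0.914759 → p ← 0.527894 + 0.53·0.914759 = 1.012716
p(1.59) ≈ 1.0127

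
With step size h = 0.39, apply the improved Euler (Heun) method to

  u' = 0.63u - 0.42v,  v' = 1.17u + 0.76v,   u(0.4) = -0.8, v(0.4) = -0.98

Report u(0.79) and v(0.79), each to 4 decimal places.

-0.7868, -1.7409

Heun on (u,v): k1 = f(s_n, state_n); k2 = f(s_n + h, state_n + h·k1); state_{n+1} = state_n + (h/2)·(k1 + k2).
0.400000: (-0.800000, -0.980000)
  k1 = (-0.092400, -1.680800)
  predictor → (-0.836036, -1.635512)
  k2 = (0.160212, -2.221151)
  → (-0.786777, -1.740880)
(u(0.79), v(0.79)) ≈ (-0.7868, -1.7409)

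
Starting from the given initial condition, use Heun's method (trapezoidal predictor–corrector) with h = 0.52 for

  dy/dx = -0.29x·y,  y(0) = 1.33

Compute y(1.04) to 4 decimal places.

1.1354

Heun: k1 = f(x_n, y_n); k2 = f(x_n + h, y_n + h·k1); y_{n+1} = y_n + (h/2)·(k1 + k2).
x=0.000000, y=1.330000:
  k1 = f(0.000000, 1.330000) = 0.000000
  k2 = f(0.520000, 1.330000) = -0.200564
  y ← 1.330000 + (0.52/2)·(0.000000 + (-0.200564)) = 1.277853
x=0.520000, y=1.277853:
  k1 = f(0.520000, 1.277853) = -0.192700
  k2 = f(1.040000, 1.177649) = -0.355179
  y ← 1.277853 + (0.52/2)·(-0.192700 + (-0.355179)) = 1.135405
y(1.04) ≈ 1.1354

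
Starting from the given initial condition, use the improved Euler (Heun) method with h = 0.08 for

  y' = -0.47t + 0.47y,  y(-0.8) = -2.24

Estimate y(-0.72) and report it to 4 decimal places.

Heun: k1 = f(t_n, y_n); k2 = f(t_n + h, y_n + h·k1); y_{n+1} = y_n + (h/2)·(k1 + k2).
t=-0.800000, y=-2.240000:
  k1 = f(-0.800000, -2.240000) = -0.676800
  k2 = f(-0.720000, -2.294144) = -0.739848
  y ← -2.240000 + (0.08/2)·(-0.676800 + (-0.739848)) = -2.296666
y(-0.72) ≈ -2.2967

-2.2967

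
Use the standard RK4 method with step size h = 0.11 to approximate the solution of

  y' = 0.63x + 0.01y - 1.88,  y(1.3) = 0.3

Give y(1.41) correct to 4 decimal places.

0.1874

RK4: k1 = f(x_n, y_n); k2 = f(x_n + h/2, y_n + (h/2)·k1); k3 = f(x_n + h/2, y_n + (h/2)·k2); k4 = f(x_n + h, y_n + h·k3); y_{n+1} = y_n + (h/6)·(k1 + 2k2 + 2k3 + k4).
x=1.300000, y=0.300000:
  k1 = f(1.300000, 0.300000) = -1.058000
  k2 = f(1.355000, 0.241810) = -1.023932
  k3 = f(1.355000, 0.243684) = -1.023913
  k4 = f(1.410000, 0.187370) = -0.989826
  y ← 0.300000 + (0.11/6)·(k1 + 2k2 + 2k3 + k4) = 0.187369
y(1.41) ≈ 0.1874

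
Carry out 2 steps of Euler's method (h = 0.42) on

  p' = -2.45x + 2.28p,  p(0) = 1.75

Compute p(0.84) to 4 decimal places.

Euler: p_{n+1} = p_n + h·f(x_n, p_n).
x=0.000000, p=1.750000: f=3.990000 → p ← 1.750000 + 0.42·3.990000 = 3.425800
x=0.420000, p=3.425800: f=6.781824 → p ← 3.425800 + 0.42·6.781824 = 6.274166
p(0.84) ≈ 6.2742

6.2742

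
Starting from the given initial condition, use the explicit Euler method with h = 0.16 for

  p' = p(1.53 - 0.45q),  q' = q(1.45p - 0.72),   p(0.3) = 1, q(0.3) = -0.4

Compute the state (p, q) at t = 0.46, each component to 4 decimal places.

1.2736, -0.4467

Euler on (p,q): p_{n+1} = p_n + h·p', q_{n+1} = q_n + h·q'.
0.300000: (1.000000, -0.400000); f=(1.710000, -0.292000) → (1.273600, -0.446720)
(p(0.46), q(0.46)) ≈ (1.2736, -0.4467)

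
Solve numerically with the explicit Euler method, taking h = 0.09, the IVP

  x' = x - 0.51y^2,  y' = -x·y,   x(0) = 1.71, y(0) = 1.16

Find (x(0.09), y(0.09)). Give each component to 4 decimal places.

Euler on (x,y): x_{n+1} = x_n + h·x', y_{n+1} = y_n + h·y'.
0.000000: (1.710000, 1.160000); f=(1.023744, -1.983600) → (1.802137, 0.981476)
(x(0.09), y(0.09)) ≈ (1.8021, 0.9815)

1.8021, 0.9815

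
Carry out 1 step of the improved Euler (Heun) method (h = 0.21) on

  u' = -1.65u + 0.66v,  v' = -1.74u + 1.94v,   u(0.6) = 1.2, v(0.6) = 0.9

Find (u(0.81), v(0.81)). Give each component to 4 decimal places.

0.9544, 0.8667

Heun on (u,v): k1 = f(t_n, state_n); k2 = f(t_n + h, state_n + h·k1); state_{n+1} = state_n + (h/2)·(k1 + k2).
0.600000: (1.200000, 0.900000)
  k1 = (-1.386000, -0.342000)
  predictor → (0.908940, 0.828180)
  k2 = (-0.953152, 0.025114)
  → (0.954389, 0.866727)
(u(0.81), v(0.81)) ≈ (0.9544, 0.8667)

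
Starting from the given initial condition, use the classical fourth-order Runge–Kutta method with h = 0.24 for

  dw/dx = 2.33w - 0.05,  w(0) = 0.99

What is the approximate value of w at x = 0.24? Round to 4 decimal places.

1.7152

RK4: k1 = f(x_n, w_n); k2 = f(x_n + h/2, w_n + (h/2)·k1); k3 = f(x_n + h/2, w_n + (h/2)·k2); k4 = f(x_n + h, w_n + h·k3); w_{n+1} = w_n + (h/6)·(k1 + 2k2 + 2k3 + k4).
x=0.000000, w=0.990000:
  k1 = f(0.000000, 0.990000) = 2.256700
  k2 = f(0.120000, 1.260804) = 2.887673
  k3 = f(0.120000, 1.336521) = 3.064093
  k4 = f(0.240000, 1.725382) = 3.970141
  w ← 0.990000 + (0.24/6)·(k1 + 2k2 + 2k3 + k4) = 1.715215
w(0.24) ≈ 1.7152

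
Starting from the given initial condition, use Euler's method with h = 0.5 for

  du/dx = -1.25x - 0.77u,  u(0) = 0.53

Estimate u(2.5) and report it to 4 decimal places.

Euler: u_{n+1} = u_n + h·f(x_n, u_n).
x=0.000000, u=0.530000: f=-0.408100 → u ← 0.530000 + 0.5·(-0.408100) = 0.325950
x=0.500000, u=0.325950: f=-0.875981 → u ← 0.325950 + 0.5·(-0.875981) = -0.112041
x=1.000000, u=-0.112041: f=-1.163729 → u ← -0.112041 + 0.5·(-1.163729) = -0.693905
x=1.500000, u=-0.693905: f=-1.340693 → u ← -0.693905 + 0.5·(-1.340693) = -1.364252
x=2.000000, u=-1.364252: f=-1.449526 → u ← -1.364252 + 0.5·(-1.449526) = -2.089015
u(2.5) ≈ -2.0890

-2.0890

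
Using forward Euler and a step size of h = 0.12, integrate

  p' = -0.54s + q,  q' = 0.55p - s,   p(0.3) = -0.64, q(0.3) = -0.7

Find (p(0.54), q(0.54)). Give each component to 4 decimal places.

Euler on (p,q): p_{n+1} = p_n + h·p', q_{n+1} = q_n + h·q'.
0.300000: (-0.640000, -0.700000); f=(-0.862000, -0.652000) → (-0.743440, -0.778240)
0.420000: (-0.743440, -0.778240); f=(-1.005040, -0.828892) → (-0.864045, -0.877707)
(p(0.54), q(0.54)) ≈ (-0.8640, -0.8777)

-0.8640, -0.8777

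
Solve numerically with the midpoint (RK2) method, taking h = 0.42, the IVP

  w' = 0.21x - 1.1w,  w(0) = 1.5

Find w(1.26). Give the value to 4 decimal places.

Midpoint: k1 = f(x_n, w_n); k2 = f(x_n + h/2, w_n + (h/2)·k1); w_{n+1} = w_n + h·k2.
x=0.000000, w=1.500000:
  k1 = f(0.000000, 1.500000) = -1.650000
  k2 = f(0.210000, 1.153500) = -1.224750
  w ← 1.500000 + 0.42·(-1.224750) = 0.985605
x=0.420000, w=0.985605:
  k1 = f(0.420000, 0.985605) = -0.995966
  k2 = f(0.630000, 0.776452) = -0.721797
  w ← 0.985605 + 0.42·(-0.721797) = 0.682450
x=0.840000, w=0.682450:
  k1 = f(0.840000, 0.682450) = -0.574295
  k2 = f(1.050000, 0.561848) = -0.397533
  w ← 0.682450 + 0.42·(-0.397533) = 0.515486
w(1.26) ≈ 0.5155

0.5155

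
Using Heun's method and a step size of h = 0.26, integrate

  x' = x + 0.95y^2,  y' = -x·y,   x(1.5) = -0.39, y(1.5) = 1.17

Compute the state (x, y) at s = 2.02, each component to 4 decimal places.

0.3366, 1.2224

Heun on (x,y): k1 = f(s_n, state_n); k2 = f(s_n + h, state_n + h·k1); state_{n+1} = state_n + (h/2)·(k1 + k2).
1.500000: (-0.390000, 1.170000)
  k1 = (0.910455, 0.456300)
  predictor → (-0.153282, 1.288638)
  k2 = (1.424277, 0.197525)
  → (-0.086485, 1.254997)
1.760000: (-0.086485, 1.254997)
  k1 = (1.409782, 0.108538)
  predictor → (0.280059, 1.283217)
  k2 = (1.844372, -0.359376)
  → (0.336555, 1.222388)
(x(2.02), y(2.02)) ≈ (0.3366, 1.2224)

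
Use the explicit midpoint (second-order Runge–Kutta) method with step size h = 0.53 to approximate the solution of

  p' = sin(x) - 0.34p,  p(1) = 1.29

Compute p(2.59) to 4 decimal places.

Midpoint: k1 = f(x_n, p_n); k2 = f(x_n + h/2, p_n + (h/2)·k1); p_{n+1} = p_n + h·k2.
x=1.000000, p=1.290000:
  k1 = f(1.000000, 1.290000) = 0.402871
  k2 = f(1.265000, 1.396761) = 0.478709
  p ← 1.290000 + 0.53·0.478709 = 1.543716
x=1.530000, p=1.543716:
  k1 = f(1.530000, 1.543716) = 0.474305
  k2 = f(1.795000, 1.669406) = 0.407373
  p ← 1.543716 + 0.53·0.407373 = 1.759624
x=2.060000, p=1.759624:
  k1 = f(2.060000, 1.759624) = 0.284435
  k2 = f(2.325000, 1.834999) = 0.104917
  p ← 1.759624 + 0.53·0.104917 = 1.815230
p(2.59) ≈ 1.8152

1.8152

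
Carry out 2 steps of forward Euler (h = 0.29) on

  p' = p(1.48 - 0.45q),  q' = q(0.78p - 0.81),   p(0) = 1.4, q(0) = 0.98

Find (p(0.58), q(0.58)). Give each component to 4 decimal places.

2.3517, 1.2480

Euler on (p,q): p_{n+1} = p_n + h·p', q_{n+1} = q_n + h·q'.
0.000000: (1.400000, 0.980000); f=(1.454600, 0.276360) → (1.821834, 1.060144)
0.290000: (1.821834, 1.060144); f=(1.827181, 0.647781) → (2.351717, 1.248001)
(p(0.58), q(0.58)) ≈ (2.3517, 1.2480)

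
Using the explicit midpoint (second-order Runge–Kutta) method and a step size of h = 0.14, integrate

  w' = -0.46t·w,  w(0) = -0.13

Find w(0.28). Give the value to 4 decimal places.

Midpoint: k1 = f(t_n, w_n); k2 = f(t_n + h/2, w_n + (h/2)·k1); w_{n+1} = w_n + h·k2.
t=0.000000, w=-0.130000:
  k1 = f(0.000000, -0.130000) = 0.000000
  k2 = f(0.070000, -0.130000) = 0.004186
  w ← -0.130000 + 0.14·0.004186 = -0.129414
t=0.140000, w=-0.129414:
  k1 = f(0.140000, -0.129414) = 0.008334
  k2 = f(0.210000, -0.128831) = 0.012445
  w ← -0.129414 + 0.14·0.012445 = -0.127672
w(0.28) ≈ -0.1277

-0.1277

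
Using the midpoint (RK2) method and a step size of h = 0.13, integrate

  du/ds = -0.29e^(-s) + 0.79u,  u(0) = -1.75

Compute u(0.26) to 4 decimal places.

Midpoint: k1 = f(s_n, u_n); k2 = f(s_n + h/2, u_n + (h/2)·k1); u_{n+1} = u_n + h·k2.
s=0.000000, u=-1.750000:
  k1 = f(0.000000, -1.750000) = -1.672500
  k2 = f(0.065000, -1.858712) = -1.740132
  u ← -1.750000 + 0.13·(-1.740132) = -1.976217
s=0.130000, u=-1.976217:
  k1 = f(0.130000, -1.976217) = -1.815859
  k2 = f(0.195000, -2.094248) = -1.893078
  u ← -1.976217 + 0.13·(-1.893078) = -2.222317
u(0.26) ≈ -2.2223

-2.2223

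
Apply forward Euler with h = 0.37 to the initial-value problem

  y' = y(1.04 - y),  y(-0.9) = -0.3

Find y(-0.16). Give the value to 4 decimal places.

Euler: y_{n+1} = y_n + h·f(t_n, y_n).
t=-0.900000, y=-0.300000: f=-0.402000 → y ← -0.300000 + 0.37·(-0.402000) = -0.448740
t=-0.530000, y=-0.448740: f=-0.668057 → y ← -0.448740 + 0.37·(-0.668057) = -0.695921
y(-0.16) ≈ -0.6959

-0.6959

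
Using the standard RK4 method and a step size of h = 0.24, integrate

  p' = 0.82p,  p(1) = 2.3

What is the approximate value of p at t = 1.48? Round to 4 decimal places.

RK4: k1 = f(t_n, p_n); k2 = f(t_n + h/2, p_n + (h/2)·k1); k3 = f(t_n + h/2, p_n + (h/2)·k2); k4 = f(t_n + h, p_n + h·k3); p_{n+1} = p_n + (h/6)·(k1 + 2k2 + 2k3 + k4).
t=1.000000, p=2.300000:
  k1 = f(1.000000, 2.300000) = 1.886000
  k2 = f(1.120000, 2.526320) = 2.071582
  k3 = f(1.120000, 2.548590) = 2.089844
  k4 = f(1.240000, 2.801562) = 2.297281
  p ← 2.300000 + (0.24/6)·(k1 + 2k2 + 2k3 + k4) = 2.800245
t=1.240000, p=2.800245:
  k1 = f(1.240000, 2.800245) = 2.296201
  k2 = f(1.360000, 3.075789) = 2.522147
  k3 = f(1.360000, 3.102903) = 2.544380
  k4 = f(1.480000, 3.410897) = 2.796935
  p ← 2.800245 + (0.24/6)·(k1 + 2k2 + 2k3 + k4) = 3.409293
p(1.48) ≈ 3.4093

3.4093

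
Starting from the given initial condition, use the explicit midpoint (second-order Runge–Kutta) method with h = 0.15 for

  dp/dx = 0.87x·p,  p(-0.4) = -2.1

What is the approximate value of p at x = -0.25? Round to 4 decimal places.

-2.0133

Midpoint: k1 = f(x_n, p_n); k2 = f(x_n + h/2, p_n + (h/2)·k1); p_{n+1} = p_n + h·k2.
x=-0.400000, p=-2.100000:
  k1 = f(-0.400000, -2.100000) = 0.730800
  k2 = f(-0.325000, -2.045190) = 0.578277
  p ← -2.100000 + 0.15·0.578277 = -2.013258
p(-0.25) ≈ -2.0133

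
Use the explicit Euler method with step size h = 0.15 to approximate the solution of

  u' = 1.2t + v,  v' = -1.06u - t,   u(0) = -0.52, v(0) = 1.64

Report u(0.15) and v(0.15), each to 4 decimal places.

Euler on (u,v): u_{n+1} = u_n + h·u', v_{n+1} = v_n + h·v'.
0.000000: (-0.520000, 1.640000); f=(1.640000, 0.551200) → (-0.274000, 1.722680)
(u(0.15), v(0.15)) ≈ (-0.2740, 1.7227)

-0.2740, 1.7227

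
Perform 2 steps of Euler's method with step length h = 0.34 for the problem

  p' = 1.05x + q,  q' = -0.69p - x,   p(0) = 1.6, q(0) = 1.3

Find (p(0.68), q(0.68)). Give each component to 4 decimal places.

Euler on (p,q): p_{n+1} = p_n + h·p', q_{n+1} = q_n + h·q'.
0.000000: (1.600000, 1.300000); f=(1.300000, -1.104000) → (2.042000, 0.924640)
0.340000: (2.042000, 0.924640); f=(1.281640, -1.748980) → (2.477758, 0.329987)
(p(0.68), q(0.68)) ≈ (2.4778, 0.3300)

2.4778, 0.3300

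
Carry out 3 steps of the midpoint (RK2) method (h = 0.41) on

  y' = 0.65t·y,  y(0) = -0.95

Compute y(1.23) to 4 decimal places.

Midpoint: k1 = f(t_n, y_n); k2 = f(t_n + h/2, y_n + (h/2)·k1); y_{n+1} = y_n + h·k2.
t=0.000000, y=-0.950000:
  k1 = f(0.000000, -0.950000) = 0.000000
  k2 = f(0.205000, -0.950000) = -0.126587
  y ← -0.950000 + 0.41·(-0.126587) = -1.001901
t=0.410000, y=-1.001901:
  k1 = f(0.410000, -1.001901) = -0.267007
  k2 = f(0.615000, -1.056637) = -0.422391
  y ← -1.001901 + 0.41·(-0.422391) = -1.175081
t=0.820000, y=-1.175081:
  k1 = f(0.820000, -1.175081) = -0.626318
  k2 = f(1.025000, -1.303476) = -0.868441
  y ← -1.175081 + 0.41·(-0.868441) = -1.531142
y(1.23) ≈ -1.5311

-1.5311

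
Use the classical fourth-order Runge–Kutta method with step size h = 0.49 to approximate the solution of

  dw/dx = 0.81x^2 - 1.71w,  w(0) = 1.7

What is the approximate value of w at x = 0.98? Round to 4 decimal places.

0.4991

RK4: k1 = f(x_n, w_n); k2 = f(x_n + h/2, w_n + (h/2)·k1); k3 = f(x_n + h/2, w_n + (h/2)·k2); k4 = f(x_n + h, w_n + h·k3); w_{n+1} = w_n + (h/6)·(k1 + 2k2 + 2k3 + k4).
x=0.000000, w=1.700000:
  k1 = f(0.000000, 1.700000) = -2.907000
  k2 = f(0.245000, 0.987785) = -1.640492
  k3 = f(0.245000, 1.298079) = -2.171096
  k4 = f(0.490000, 0.636163) = -0.893358
  w ← 1.700000 + (0.49/6)·(k1 + 2k2 + 2k3 + k4) = 0.767078
x=0.490000, w=0.767078:
  k1 = f(0.490000, 0.767078) = -1.117223
  k2 = f(0.735000, 0.493359) = -0.406061
  k3 = f(0.735000, 0.667593) = -0.704002
  k4 = f(0.980000, 0.422117) = 0.056104
  w ← 0.767078 + (0.49/6)·(k1 + 2k2 + 2k3 + k4) = 0.499110
w(0.98) ≈ 0.4991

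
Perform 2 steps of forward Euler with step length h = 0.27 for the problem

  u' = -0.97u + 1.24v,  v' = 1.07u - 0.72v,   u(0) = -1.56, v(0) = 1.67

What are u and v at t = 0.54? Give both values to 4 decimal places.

Euler on (u,v): u_{n+1} = u_n + h·u', v_{n+1} = v_n + h·v'.
0.000000: (-1.560000, 1.670000); f=(3.584000, -2.871600) → (-0.592320, 0.894668)
0.270000: (-0.592320, 0.894668); f=(1.683939, -1.277943) → (-0.137657, 0.549623)
(u(0.54), v(0.54)) ≈ (-0.1377, 0.5496)

-0.1377, 0.5496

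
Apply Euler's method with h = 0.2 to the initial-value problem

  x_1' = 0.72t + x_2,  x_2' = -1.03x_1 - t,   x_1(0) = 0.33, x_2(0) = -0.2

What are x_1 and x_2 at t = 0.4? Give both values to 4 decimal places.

Euler on (x_1,x_2): x_1_{n+1} = x_1_n + h·x_1', x_2_{n+1} = x_2_n + h·x_2'.
0.000000: (0.330000, -0.200000); f=(-0.200000, -0.339900) → (0.290000, -0.267980)
0.200000: (0.290000, -0.267980); f=(-0.123980, -0.498700) → (0.265204, -0.367720)
(x_1(0.4), x_2(0.4)) ≈ (0.2652, -0.3677)

0.2652, -0.3677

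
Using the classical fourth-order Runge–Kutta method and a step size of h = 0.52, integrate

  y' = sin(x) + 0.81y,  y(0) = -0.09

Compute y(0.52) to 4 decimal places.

RK4: k1 = f(x_n, y_n); k2 = f(x_n + h/2, y_n + (h/2)·k1); k3 = f(x_n + h/2, y_n + (h/2)·k2); k4 = f(x_n + h, y_n + h·k3); y_{n+1} = y_n + (h/6)·(k1 + 2k2 + 2k3 + k4).
x=0.000000, y=-0.090000:
  k1 = f(0.000000, -0.090000) = -0.072900
  k2 = f(0.260000, -0.108954) = 0.168828
  k3 = f(0.260000, -0.046105) = 0.219736
  k4 = f(0.520000, 0.024263) = 0.516533
  y ← -0.090000 + (0.52/6)·(k1 + 2k2 + 2k3 + k4) = 0.015799
y(0.52) ≈ 0.0158

0.0158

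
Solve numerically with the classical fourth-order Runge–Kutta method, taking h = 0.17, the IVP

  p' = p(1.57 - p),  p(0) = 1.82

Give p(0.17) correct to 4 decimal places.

RK4: k1 = f(x_n, p_n); k2 = f(x_n + h/2, p_n + (h/2)·k1); k3 = f(x_n + h/2, p_n + (h/2)·k2); k4 = f(x_n + h, p_n + h·k3); p_{n+1} = p_n + (h/6)·(k1 + 2k2 + 2k3 + k4).
x=0.000000, p=1.820000:
  k1 = f(0.000000, 1.820000) = -0.455000
  k2 = f(0.085000, 1.781325) = -0.376439
  k3 = f(0.085000, 1.788003) = -0.389789
  k4 = f(0.170000, 1.753736) = -0.322224
  p ← 1.820000 + (0.17/6)·(k1 + 2k2 + 2k3 + k4) = 1.754559
p(0.17) ≈ 1.7546

1.7546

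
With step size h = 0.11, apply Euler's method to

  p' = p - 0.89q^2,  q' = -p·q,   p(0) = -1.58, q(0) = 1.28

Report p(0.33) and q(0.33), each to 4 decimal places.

Euler on (p,q): p_{n+1} = p_n + h·p', q_{n+1} = q_n + h·q'.
0.000000: (-1.580000, 1.280000); f=(-3.038176, 2.022400) → (-1.914199, 1.502464)
0.110000: (-1.914199, 1.502464); f=(-3.923284, 2.876016) → (-2.345761, 1.818826)
0.220000: (-2.345761, 1.818826); f=(-5.289994, 4.266530) → (-2.927660, 2.288144)
(p(0.33), q(0.33)) ≈ (-2.9277, 2.2881)

-2.9277, 2.2881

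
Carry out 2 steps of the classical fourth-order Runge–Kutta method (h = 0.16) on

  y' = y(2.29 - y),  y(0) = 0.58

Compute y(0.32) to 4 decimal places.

0.9475

RK4: k1 = f(x_n, y_n); k2 = f(x_n + h/2, y_n + (h/2)·k1); k3 = f(x_n + h/2, y_n + (h/2)·k2); k4 = f(x_n + h, y_n + h·k3); y_{n+1} = y_n + (h/6)·(k1 + 2k2 + 2k3 + k4).
x=0.000000, y=0.580000:
  k1 = f(0.000000, 0.580000) = 0.991800
  k2 = f(0.080000, 0.659344) = 1.075163
  k3 = f(0.080000, 0.666013) = 1.081597
  k4 = f(0.160000, 0.753055) = 1.157404
  y ← 0.580000 + (0.16/6)·(k1 + 2k2 + 2k3 + k4) = 0.752339
x=0.160000, y=0.752339:
  k1 = f(0.160000, 0.752339) = 1.156843
  k2 = f(0.240000, 0.844887) = 1.220957
  k3 = f(0.240000, 0.850016) = 1.224009
  k4 = f(0.320000, 0.948181) = 1.272287
  y ← 0.752339 + (0.16/6)·(k1 + 2k2 + 2k3 + k4) = 0.947514
y(0.32) ≈ 0.9475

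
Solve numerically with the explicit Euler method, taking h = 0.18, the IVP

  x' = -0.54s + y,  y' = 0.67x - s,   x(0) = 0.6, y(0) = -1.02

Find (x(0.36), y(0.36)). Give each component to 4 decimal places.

Euler on (x,y): x_{n+1} = x_n + h·x', y_{n+1} = y_n + h·y'.
0.000000: (0.600000, -1.020000); f=(-1.020000, 0.402000) → (0.416400, -0.947640)
0.180000: (0.416400, -0.947640); f=(-1.044840, 0.098988) → (0.228329, -0.929822)
(x(0.36), y(0.36)) ≈ (0.2283, -0.9298)

0.2283, -0.9298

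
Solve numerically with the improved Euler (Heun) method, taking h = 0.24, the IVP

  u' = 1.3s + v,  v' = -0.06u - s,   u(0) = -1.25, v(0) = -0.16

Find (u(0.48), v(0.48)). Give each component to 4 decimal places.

Heun on (u,v): k1 = f(s_n, state_n); k2 = f(s_n + h, state_n + h·k1); state_{n+1} = state_n + (h/2)·(k1 + k2).
0.000000: (-1.250000, -0.160000)
  k1 = (-0.160000, 0.075000)
  predictor → (-1.288400, -0.142000)
  k2 = (0.170000, -0.162696)
  → (-1.248800, -0.170524)
0.240000: (-1.248800, -0.170524)
  k1 = (0.141476, -0.165072)
  predictor → (-1.214846, -0.210141)
  k2 = (0.413859, -0.407109)
  → (-1.182160, -0.239185)
(u(0.48), v(0.48)) ≈ (-1.1822, -0.2392)

-1.1822, -0.2392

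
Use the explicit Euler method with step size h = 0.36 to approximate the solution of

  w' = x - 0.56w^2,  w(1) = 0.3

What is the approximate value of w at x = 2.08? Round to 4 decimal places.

Euler: w_{n+1} = w_n + h·f(x_n, w_n).
x=1.000000, w=0.300000: f=0.949600 → w ← 0.300000 + 0.36·0.949600 = 0.641856
x=1.360000, w=0.641856: f=1.129292 → w ← 0.641856 + 0.36·1.129292 = 1.048401
x=1.720000, w=1.048401: f=1.104479 → w ← 1.048401 + 0.36·1.104479 = 1.446013
w(2.08) ≈ 1.4460

1.4460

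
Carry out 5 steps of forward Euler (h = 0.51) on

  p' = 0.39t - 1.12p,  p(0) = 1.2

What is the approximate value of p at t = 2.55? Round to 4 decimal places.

Euler: p_{n+1} = p_n + h·f(t_n, p_n).
t=0.000000, p=1.200000: f=-1.344000 → p ← 1.200000 + 0.51·(-1.344000) = 0.514560
t=0.510000, p=0.514560: f=-0.377407 → p ← 0.514560 + 0.51·(-0.377407) = 0.322082
t=1.020000, p=0.322082: f=0.037068 → p ← 0.322082 + 0.51·0.037068 = 0.340987
t=1.530000, p=0.340987: f=0.214795 → p ← 0.340987 + 0.51·0.214795 = 0.450532
t=2.040000, p=0.450532: f=0.291004 → p ← 0.450532 + 0.51·0.291004 = 0.598944
p(2.55) ≈ 0.5989

0.5989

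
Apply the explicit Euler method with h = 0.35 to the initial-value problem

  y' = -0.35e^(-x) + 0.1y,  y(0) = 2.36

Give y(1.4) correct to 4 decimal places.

2.3740

Euler: y_{n+1} = y_n + h·f(x_n, y_n).
x=0.000000, y=2.360000: f=-0.114000 → y ← 2.360000 + 0.35·(-0.114000) = 2.320100
x=0.350000, y=2.320100: f=-0.014631 → y ← 2.320100 + 0.35·(-0.014631) = 2.314979
x=0.700000, y=2.314979: f=0.057693 → y ← 2.314979 + 0.35·0.057693 = 2.335172
x=1.050000, y=2.335172: f=0.111039 → y ← 2.335172 + 0.35·0.111039 = 2.374035
y(1.4) ≈ 2.3740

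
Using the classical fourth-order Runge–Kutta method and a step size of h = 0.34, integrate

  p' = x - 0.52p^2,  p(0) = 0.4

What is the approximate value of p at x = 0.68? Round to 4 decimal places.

RK4: k1 = f(x_n, p_n); k2 = f(x_n + h/2, p_n + (h/2)·k1); k3 = f(x_n + h/2, p_n + (h/2)·k2); k4 = f(x_n + h, p_n + h·k3); p_{n+1} = p_n + (h/6)·(k1 + 2k2 + 2k3 + k4).
x=0.000000, p=0.400000:
  k1 = f(0.000000, 0.400000) = -0.083200
  k2 = f(0.170000, 0.385856) = 0.092580
  k3 = f(0.170000, 0.415739) = 0.080124
  k4 = f(0.340000, 0.427242) = 0.245081
  p ← 0.400000 + (0.34/6)·(k1 + 2k2 + 2k3 + k4) = 0.428746
x=0.340000, p=0.428746:
  k1 = f(0.340000, 0.428746) = 0.244412
  k2 = f(0.510000, 0.470296) = 0.394987
  k3 = f(0.510000, 0.495894) = 0.382126
  k4 = f(0.680000, 0.558669) = 0.517702
  p ← 0.428746 + (0.34/6)·(k1 + 2k2 + 2k3 + k4) = 0.560006
p(0.68) ≈ 0.5600

0.5600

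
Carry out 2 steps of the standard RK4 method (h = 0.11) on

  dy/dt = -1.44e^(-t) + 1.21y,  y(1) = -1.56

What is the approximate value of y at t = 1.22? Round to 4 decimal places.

RK4: k1 = f(t_n, y_n); k2 = f(t_n + h/2, y_n + (h/2)·k1); k3 = f(t_n + h/2, y_n + (h/2)·k2); k4 = f(t_n + h, y_n + h·k3); y_{n+1} = y_n + (h/6)·(k1 + 2k2 + 2k3 + k4).
t=1.000000, y=-1.560000:
  k1 = f(1.000000, -1.560000) = -2.417346
  k2 = f(1.055000, -1.692954) = -2.549871
  k3 = f(1.055000, -1.700243) = -2.558691
  k4 = f(1.110000, -1.841456) = -2.702727
  y ← -1.560000 + (0.11/6)·(k1 + 2k2 + 2k3 + k4) = -1.841182
t=1.110000, y=-1.841182:
  k1 = f(1.110000, -1.841182) = -2.702395
  k2 = f(1.165000, -1.989814) = -2.856843
  k3 = f(1.165000, -1.998308) = -2.867122
  k4 = f(1.220000, -2.156565) = -3.034576
  y ← -1.841182 + (0.11/6)·(k1 + 2k2 + 2k3 + k4) = -2.156238
y(1.22) ≈ -2.1562

-2.1562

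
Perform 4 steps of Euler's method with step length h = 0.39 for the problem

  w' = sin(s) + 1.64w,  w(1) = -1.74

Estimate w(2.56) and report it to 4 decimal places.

Euler: w_{n+1} = w_n + h·f(s_n, w_n).
s=1.000000, w=-1.740000: f=-2.012129 → w ← -1.740000 + 0.39·(-2.012129) = -2.524730
s=1.390000, w=-2.524730: f=-3.156857 → w ← -2.524730 + 0.39·(-3.156857) = -3.755905
s=1.780000, w=-3.755905: f=-5.181487 → w ← -3.755905 + 0.39·(-5.181487) = -5.776684
s=2.170000, w=-5.776684: f=-8.647977 → w ← -5.776684 + 0.39·(-8.647977) = -9.149396
w(2.56) ≈ -9.1494

-9.1494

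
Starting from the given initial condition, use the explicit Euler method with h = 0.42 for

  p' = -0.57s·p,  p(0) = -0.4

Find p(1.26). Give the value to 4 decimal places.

-0.2874

Euler: p_{n+1} = p_n + h·f(s_n, p_n).
s=0.000000, p=-0.400000: f=0.000000 → p ← -0.400000 + 0.42·0.000000 = -0.400000
s=0.420000, p=-0.400000: f=0.095760 → p ← -0.400000 + 0.42·0.095760 = -0.359781
s=0.840000, p=-0.359781: f=0.172263 → p ← -0.359781 + 0.42·0.172263 = -0.287430
p(1.26) ≈ -0.2874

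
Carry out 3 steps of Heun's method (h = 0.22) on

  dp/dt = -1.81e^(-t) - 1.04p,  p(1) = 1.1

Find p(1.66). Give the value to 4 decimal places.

Heun: k1 = f(t_n, p_n); k2 = f(t_n + h, p_n + h·k1); p_{n+1} = p_n + (h/2)·(k1 + k2).
t=1.000000, p=1.100000:
  k1 = f(1.000000, 1.100000) = -1.809862
  k2 = f(1.220000, 0.701830) = -1.264270
  p ← 1.100000 + (0.22/2)·(-1.809862 + (-1.264270)) = 0.761845
t=1.220000, p=0.761845:
  k1 = f(1.220000, 0.761845) = -1.326686
  k2 = f(1.440000, 0.469975) = -0.917613
  p ← 0.761845 + (0.22/2)·(-1.326686 + (-0.917613)) = 0.514973
t=1.440000, p=0.514973:
  k1 = f(1.440000, 0.514973) = -0.964411
  k2 = f(1.660000, 0.302802) = -0.659066
  p ← 0.514973 + (0.22/2)·(-0.964411 + (-0.659066)) = 0.336390
p(1.66) ≈ 0.3364

0.3364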